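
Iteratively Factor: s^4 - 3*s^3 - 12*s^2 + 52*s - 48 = (s - 2)*(s^3 - s^2 - 14*s + 24) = (s - 2)^2*(s^2 + s - 12) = (s - 2)^2*(s + 4)*(s - 3)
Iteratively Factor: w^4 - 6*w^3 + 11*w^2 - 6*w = (w - 3)*(w^3 - 3*w^2 + 2*w) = (w - 3)*(w - 1)*(w^2 - 2*w) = w*(w - 3)*(w - 1)*(w - 2)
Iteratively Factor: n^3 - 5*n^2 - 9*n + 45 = (n + 3)*(n^2 - 8*n + 15) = (n - 5)*(n + 3)*(n - 3)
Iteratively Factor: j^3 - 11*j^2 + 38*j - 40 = (j - 2)*(j^2 - 9*j + 20) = (j - 5)*(j - 2)*(j - 4)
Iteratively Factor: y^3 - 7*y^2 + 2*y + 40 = (y - 5)*(y^2 - 2*y - 8) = (y - 5)*(y - 4)*(y + 2)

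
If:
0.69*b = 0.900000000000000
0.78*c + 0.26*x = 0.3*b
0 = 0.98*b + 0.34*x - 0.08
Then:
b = 1.30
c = 1.68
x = -3.52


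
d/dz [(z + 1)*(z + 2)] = 2*z + 3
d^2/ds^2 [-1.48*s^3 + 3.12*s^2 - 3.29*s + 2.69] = 6.24 - 8.88*s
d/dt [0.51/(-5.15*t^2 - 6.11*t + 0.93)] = (5.253*t + 3.1161)/(5.15*t^2 + 6.11*t - 0.93)^2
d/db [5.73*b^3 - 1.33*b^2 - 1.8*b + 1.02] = 17.19*b^2 - 2.66*b - 1.8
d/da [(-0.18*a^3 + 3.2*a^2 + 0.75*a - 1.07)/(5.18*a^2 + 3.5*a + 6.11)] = (-0.9324*a^4 - 1.26*a^3 + 4.01560000000001*a^2 + 50.1892*a + 8.3275)/(26.8324*a^4 + 36.26*a^3 + 75.5496*a^2 + 42.77*a + 37.3321)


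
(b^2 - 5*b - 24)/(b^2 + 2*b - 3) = (b - 8)/(b - 1)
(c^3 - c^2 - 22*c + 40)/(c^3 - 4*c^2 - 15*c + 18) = (c^3 - c^2 - 22*c + 40)/(c^3 - 4*c^2 - 15*c + 18)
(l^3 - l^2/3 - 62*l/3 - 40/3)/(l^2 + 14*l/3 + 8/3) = l - 5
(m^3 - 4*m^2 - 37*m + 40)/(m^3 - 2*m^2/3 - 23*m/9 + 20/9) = 9*(m^2 - 3*m - 40)/(9*m^2 + 3*m - 20)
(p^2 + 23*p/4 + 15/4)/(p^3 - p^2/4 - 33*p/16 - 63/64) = 16*(p + 5)/(16*p^2 - 16*p - 21)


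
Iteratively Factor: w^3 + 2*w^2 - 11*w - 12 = (w + 1)*(w^2 + w - 12) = (w + 1)*(w + 4)*(w - 3)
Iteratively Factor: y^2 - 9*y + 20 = (y - 5)*(y - 4)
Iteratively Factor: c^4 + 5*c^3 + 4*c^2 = (c)*(c^3 + 5*c^2 + 4*c) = c^2*(c^2 + 5*c + 4) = c^2*(c + 1)*(c + 4)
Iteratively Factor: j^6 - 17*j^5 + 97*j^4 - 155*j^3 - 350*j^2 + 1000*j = (j)*(j^5 - 17*j^4 + 97*j^3 - 155*j^2 - 350*j + 1000) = j*(j - 5)*(j^4 - 12*j^3 + 37*j^2 + 30*j - 200) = j*(j - 5)^2*(j^3 - 7*j^2 + 2*j + 40) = j*(j - 5)^3*(j^2 - 2*j - 8) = j*(j - 5)^3*(j - 4)*(j + 2)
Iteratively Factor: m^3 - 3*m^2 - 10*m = (m + 2)*(m^2 - 5*m) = (m - 5)*(m + 2)*(m)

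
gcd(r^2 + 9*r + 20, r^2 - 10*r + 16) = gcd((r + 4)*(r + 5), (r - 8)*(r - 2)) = 1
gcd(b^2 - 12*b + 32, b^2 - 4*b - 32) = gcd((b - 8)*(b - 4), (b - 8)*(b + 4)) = b - 8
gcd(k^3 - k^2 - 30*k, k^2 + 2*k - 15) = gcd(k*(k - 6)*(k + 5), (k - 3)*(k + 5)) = k + 5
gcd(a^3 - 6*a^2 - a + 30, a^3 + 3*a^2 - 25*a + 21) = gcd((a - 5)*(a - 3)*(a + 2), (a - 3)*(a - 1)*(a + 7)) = a - 3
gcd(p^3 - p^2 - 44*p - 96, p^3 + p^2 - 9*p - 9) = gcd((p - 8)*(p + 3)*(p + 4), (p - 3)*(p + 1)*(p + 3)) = p + 3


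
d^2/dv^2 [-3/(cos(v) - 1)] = 3*(cos(v) + 2)/(cos(v) - 1)^2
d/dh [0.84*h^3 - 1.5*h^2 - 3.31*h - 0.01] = 2.52*h^2 - 3.0*h - 3.31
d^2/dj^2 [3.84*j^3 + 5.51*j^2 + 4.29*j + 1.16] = 23.04*j + 11.02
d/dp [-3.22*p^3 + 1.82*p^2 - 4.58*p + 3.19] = -9.66*p^2 + 3.64*p - 4.58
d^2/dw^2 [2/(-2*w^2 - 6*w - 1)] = 8*(2*w^2 + 6*w - 2*(2*w + 3)^2 + 1)/(2*w^2 + 6*w + 1)^3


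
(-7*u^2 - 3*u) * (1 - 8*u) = 56*u^3 + 17*u^2 - 3*u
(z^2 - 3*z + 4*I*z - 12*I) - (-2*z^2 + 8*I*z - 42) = 3*z^2 - 3*z - 4*I*z + 42 - 12*I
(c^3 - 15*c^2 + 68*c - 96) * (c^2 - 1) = c^5 - 15*c^4 + 67*c^3 - 81*c^2 - 68*c + 96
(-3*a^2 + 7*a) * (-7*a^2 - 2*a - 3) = 21*a^4 - 43*a^3 - 5*a^2 - 21*a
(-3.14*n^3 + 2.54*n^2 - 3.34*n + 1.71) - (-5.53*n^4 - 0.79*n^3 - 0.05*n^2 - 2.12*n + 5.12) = 5.53*n^4 - 2.35*n^3 + 2.59*n^2 - 1.22*n - 3.41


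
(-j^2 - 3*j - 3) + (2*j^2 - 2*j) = j^2 - 5*j - 3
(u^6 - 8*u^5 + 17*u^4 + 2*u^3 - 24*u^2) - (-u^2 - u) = u^6 - 8*u^5 + 17*u^4 + 2*u^3 - 23*u^2 + u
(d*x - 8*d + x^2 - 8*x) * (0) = 0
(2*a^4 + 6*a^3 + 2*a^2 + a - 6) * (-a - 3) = -2*a^5 - 12*a^4 - 20*a^3 - 7*a^2 + 3*a + 18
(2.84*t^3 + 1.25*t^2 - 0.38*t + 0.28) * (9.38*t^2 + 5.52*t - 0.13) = 26.6392*t^5 + 27.4018*t^4 + 2.9664*t^3 + 0.3663*t^2 + 1.595*t - 0.0364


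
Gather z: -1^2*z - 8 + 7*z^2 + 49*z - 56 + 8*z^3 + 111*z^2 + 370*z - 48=8*z^3 + 118*z^2 + 418*z - 112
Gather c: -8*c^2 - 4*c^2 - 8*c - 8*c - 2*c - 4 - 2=-12*c^2 - 18*c - 6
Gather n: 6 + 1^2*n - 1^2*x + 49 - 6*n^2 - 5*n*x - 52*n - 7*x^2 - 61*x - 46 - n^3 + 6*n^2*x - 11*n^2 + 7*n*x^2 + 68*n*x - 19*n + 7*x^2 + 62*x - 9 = -n^3 + n^2*(6*x - 17) + n*(7*x^2 + 63*x - 70)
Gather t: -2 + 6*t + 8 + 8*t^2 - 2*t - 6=8*t^2 + 4*t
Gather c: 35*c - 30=35*c - 30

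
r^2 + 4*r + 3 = (r + 1)*(r + 3)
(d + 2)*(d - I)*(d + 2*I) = d^3 + 2*d^2 + I*d^2 + 2*d + 2*I*d + 4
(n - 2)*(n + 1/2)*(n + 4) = n^3 + 5*n^2/2 - 7*n - 4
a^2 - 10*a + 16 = (a - 8)*(a - 2)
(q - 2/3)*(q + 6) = q^2 + 16*q/3 - 4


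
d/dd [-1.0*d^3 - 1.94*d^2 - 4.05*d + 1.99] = -3.0*d^2 - 3.88*d - 4.05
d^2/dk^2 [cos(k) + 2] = -cos(k)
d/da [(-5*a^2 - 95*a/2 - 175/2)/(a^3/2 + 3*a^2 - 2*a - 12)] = 5*(2*a^4 + 38*a^3 + 227*a^2 + 516*a + 316)/(a^6 + 12*a^5 + 28*a^4 - 96*a^3 - 272*a^2 + 192*a + 576)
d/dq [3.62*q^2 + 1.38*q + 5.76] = 7.24*q + 1.38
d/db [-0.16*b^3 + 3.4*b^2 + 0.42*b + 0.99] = -0.48*b^2 + 6.8*b + 0.42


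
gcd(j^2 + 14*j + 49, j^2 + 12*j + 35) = j + 7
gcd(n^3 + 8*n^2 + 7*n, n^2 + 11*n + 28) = n + 7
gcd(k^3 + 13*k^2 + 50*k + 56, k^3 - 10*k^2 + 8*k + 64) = k + 2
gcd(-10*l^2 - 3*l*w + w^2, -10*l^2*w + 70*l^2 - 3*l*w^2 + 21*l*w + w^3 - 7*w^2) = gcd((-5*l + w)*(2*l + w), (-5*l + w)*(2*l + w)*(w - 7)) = -10*l^2 - 3*l*w + w^2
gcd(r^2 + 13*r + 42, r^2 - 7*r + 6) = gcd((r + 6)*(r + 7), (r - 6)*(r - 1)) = 1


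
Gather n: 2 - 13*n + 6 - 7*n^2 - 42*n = -7*n^2 - 55*n + 8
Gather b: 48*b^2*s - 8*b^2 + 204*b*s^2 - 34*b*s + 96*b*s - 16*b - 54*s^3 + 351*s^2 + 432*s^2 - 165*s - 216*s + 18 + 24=b^2*(48*s - 8) + b*(204*s^2 + 62*s - 16) - 54*s^3 + 783*s^2 - 381*s + 42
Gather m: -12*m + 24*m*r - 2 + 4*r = m*(24*r - 12) + 4*r - 2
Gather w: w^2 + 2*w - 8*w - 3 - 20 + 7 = w^2 - 6*w - 16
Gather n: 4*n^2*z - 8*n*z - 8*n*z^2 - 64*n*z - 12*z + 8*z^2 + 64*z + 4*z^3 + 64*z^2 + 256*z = 4*n^2*z + n*(-8*z^2 - 72*z) + 4*z^3 + 72*z^2 + 308*z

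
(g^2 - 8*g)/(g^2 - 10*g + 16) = g/(g - 2)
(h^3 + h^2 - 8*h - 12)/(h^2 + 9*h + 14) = (h^2 - h - 6)/(h + 7)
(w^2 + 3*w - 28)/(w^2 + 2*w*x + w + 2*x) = (w^2 + 3*w - 28)/(w^2 + 2*w*x + w + 2*x)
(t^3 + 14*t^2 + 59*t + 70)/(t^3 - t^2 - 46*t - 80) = (t + 7)/(t - 8)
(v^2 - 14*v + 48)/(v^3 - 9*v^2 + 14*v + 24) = (v - 8)/(v^2 - 3*v - 4)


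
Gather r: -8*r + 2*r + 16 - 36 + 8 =-6*r - 12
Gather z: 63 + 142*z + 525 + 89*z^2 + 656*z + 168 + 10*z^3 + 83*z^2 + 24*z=10*z^3 + 172*z^2 + 822*z + 756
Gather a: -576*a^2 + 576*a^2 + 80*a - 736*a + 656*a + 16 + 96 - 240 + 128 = 0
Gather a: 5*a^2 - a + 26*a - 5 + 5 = 5*a^2 + 25*a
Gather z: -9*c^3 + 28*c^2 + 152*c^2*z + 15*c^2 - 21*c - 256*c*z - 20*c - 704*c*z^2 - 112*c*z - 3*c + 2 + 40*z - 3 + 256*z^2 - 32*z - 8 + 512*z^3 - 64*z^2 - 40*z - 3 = -9*c^3 + 43*c^2 - 44*c + 512*z^3 + z^2*(192 - 704*c) + z*(152*c^2 - 368*c - 32) - 12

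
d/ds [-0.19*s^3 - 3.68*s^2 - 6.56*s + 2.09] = -0.57*s^2 - 7.36*s - 6.56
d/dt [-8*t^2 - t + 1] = -16*t - 1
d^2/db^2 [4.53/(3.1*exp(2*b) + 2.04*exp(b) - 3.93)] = (4.53*(6.2*exp(b) + 2.04)*(12.4*exp(b) + 4.08)*exp(b) - (56.172*exp(b) + 9.2412)*(3.1*exp(2*b) + 2.04*exp(b) - 3.93))*exp(b)/(3.1*exp(2*b) + 2.04*exp(b) - 3.93)^3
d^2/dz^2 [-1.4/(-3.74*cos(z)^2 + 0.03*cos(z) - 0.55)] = (-78.33056*(1 - cos(z)^2)^2 + 0.47124*cos(z)^3 - 27.64734*cos(z)^2 - 0.96558*cos(z) + 72.57348)/(3.74*cos(z)^2 - 0.03*cos(z) + 0.55)^3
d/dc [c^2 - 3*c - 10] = 2*c - 3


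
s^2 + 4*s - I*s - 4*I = (s + 4)*(s - I)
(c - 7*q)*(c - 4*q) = c^2 - 11*c*q + 28*q^2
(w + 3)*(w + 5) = w^2 + 8*w + 15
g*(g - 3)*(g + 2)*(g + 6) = g^4 + 5*g^3 - 12*g^2 - 36*g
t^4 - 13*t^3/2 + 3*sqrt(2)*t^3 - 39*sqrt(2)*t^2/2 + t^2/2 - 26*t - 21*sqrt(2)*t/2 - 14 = (t - 7)*(t + 1/2)*(t + sqrt(2))*(t + 2*sqrt(2))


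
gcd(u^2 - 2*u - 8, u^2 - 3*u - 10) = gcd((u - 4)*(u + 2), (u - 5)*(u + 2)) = u + 2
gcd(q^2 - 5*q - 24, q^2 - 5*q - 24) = q^2 - 5*q - 24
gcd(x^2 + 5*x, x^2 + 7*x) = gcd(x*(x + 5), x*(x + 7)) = x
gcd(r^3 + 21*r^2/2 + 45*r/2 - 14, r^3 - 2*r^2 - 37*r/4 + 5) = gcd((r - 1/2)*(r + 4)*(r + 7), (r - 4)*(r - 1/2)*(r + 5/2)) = r - 1/2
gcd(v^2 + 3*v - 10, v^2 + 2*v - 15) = v + 5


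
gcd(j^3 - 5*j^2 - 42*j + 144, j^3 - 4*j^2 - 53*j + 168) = j^2 - 11*j + 24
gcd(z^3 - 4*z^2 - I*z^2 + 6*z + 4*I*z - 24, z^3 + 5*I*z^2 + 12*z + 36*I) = z^2 - I*z + 6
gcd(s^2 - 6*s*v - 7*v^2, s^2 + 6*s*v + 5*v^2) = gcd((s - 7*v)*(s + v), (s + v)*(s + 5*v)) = s + v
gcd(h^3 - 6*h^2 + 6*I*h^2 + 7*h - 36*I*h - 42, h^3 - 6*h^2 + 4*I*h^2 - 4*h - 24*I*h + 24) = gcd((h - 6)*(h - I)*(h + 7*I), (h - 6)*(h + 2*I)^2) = h - 6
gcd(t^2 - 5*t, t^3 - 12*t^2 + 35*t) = t^2 - 5*t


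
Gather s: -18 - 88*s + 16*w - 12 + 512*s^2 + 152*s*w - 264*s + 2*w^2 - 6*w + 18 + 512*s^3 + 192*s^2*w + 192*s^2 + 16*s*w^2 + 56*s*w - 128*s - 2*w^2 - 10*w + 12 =512*s^3 + s^2*(192*w + 704) + s*(16*w^2 + 208*w - 480)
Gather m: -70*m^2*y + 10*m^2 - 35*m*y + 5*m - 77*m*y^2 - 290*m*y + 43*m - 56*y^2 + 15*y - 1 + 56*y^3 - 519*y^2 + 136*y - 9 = m^2*(10 - 70*y) + m*(-77*y^2 - 325*y + 48) + 56*y^3 - 575*y^2 + 151*y - 10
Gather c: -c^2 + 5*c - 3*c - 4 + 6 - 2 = -c^2 + 2*c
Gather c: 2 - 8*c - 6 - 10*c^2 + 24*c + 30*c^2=20*c^2 + 16*c - 4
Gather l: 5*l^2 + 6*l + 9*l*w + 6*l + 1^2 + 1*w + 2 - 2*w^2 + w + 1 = 5*l^2 + l*(9*w + 12) - 2*w^2 + 2*w + 4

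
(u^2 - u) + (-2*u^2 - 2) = -u^2 - u - 2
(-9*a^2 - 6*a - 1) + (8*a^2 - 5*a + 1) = -a^2 - 11*a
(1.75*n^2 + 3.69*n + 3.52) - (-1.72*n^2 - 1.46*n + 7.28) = 3.47*n^2 + 5.15*n - 3.76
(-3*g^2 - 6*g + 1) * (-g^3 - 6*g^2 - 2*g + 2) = 3*g^5 + 24*g^4 + 41*g^3 - 14*g + 2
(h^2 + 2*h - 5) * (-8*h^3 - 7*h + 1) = -8*h^5 - 16*h^4 + 33*h^3 - 13*h^2 + 37*h - 5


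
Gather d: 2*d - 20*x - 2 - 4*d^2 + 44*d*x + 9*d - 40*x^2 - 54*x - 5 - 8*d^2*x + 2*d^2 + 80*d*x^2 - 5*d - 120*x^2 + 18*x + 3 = d^2*(-8*x - 2) + d*(80*x^2 + 44*x + 6) - 160*x^2 - 56*x - 4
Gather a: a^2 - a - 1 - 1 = a^2 - a - 2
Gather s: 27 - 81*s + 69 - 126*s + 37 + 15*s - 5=128 - 192*s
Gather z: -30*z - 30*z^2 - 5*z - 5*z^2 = -35*z^2 - 35*z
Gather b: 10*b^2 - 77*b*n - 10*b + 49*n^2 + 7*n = 10*b^2 + b*(-77*n - 10) + 49*n^2 + 7*n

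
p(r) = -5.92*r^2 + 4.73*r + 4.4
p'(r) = 4.73 - 11.84*r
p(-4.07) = -112.92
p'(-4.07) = 52.92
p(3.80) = -63.11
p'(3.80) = -40.26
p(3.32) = -45.15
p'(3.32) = -34.58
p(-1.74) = -21.75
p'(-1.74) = 25.33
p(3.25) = -42.76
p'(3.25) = -33.75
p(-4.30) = -125.40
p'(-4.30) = 55.64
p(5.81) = -167.95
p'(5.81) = -64.06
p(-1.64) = -19.28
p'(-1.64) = 24.15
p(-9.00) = -517.69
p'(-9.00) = 111.29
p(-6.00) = -237.10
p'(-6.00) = 75.77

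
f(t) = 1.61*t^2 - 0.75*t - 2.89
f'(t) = 3.22*t - 0.75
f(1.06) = -1.88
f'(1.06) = 2.66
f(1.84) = 1.18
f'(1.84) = 5.17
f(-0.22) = -2.65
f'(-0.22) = -1.46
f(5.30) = 38.36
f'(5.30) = 16.32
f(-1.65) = 2.73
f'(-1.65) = -6.06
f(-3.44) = 18.74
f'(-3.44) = -11.83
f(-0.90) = -0.91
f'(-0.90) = -3.65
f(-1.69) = 2.98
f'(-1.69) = -6.19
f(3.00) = 9.35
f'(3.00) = 8.91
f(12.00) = 219.95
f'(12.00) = 37.89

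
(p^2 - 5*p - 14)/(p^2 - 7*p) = (p + 2)/p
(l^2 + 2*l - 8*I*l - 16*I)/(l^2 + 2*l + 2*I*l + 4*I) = (l - 8*I)/(l + 2*I)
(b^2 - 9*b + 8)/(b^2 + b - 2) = (b - 8)/(b + 2)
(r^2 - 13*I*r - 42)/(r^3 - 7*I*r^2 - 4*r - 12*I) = (r - 7*I)/(r^2 - I*r + 2)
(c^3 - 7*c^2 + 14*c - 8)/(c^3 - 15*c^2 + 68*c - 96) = (c^2 - 3*c + 2)/(c^2 - 11*c + 24)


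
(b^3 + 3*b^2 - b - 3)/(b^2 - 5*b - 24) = (b^2 - 1)/(b - 8)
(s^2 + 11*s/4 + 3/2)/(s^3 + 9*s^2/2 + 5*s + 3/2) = (4*s^2 + 11*s + 6)/(2*(2*s^3 + 9*s^2 + 10*s + 3))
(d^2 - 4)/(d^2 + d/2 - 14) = 2*(d^2 - 4)/(2*d^2 + d - 28)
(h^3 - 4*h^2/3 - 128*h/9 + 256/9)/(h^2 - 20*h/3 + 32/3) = (3*h^2 + 4*h - 32)/(3*(h - 4))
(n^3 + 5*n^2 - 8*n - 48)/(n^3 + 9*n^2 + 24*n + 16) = (n - 3)/(n + 1)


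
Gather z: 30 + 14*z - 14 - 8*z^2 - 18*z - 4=-8*z^2 - 4*z + 12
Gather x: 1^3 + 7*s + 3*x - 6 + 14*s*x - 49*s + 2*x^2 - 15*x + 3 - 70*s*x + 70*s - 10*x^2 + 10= 28*s - 8*x^2 + x*(-56*s - 12) + 8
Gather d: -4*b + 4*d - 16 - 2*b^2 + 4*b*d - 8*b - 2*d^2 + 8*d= -2*b^2 - 12*b - 2*d^2 + d*(4*b + 12) - 16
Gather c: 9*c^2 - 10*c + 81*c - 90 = 9*c^2 + 71*c - 90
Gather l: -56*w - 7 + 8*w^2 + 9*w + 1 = 8*w^2 - 47*w - 6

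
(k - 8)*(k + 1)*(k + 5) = k^3 - 2*k^2 - 43*k - 40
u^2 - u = u*(u - 1)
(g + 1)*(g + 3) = g^2 + 4*g + 3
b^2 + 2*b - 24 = (b - 4)*(b + 6)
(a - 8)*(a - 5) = a^2 - 13*a + 40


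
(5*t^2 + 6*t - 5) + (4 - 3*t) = 5*t^2 + 3*t - 1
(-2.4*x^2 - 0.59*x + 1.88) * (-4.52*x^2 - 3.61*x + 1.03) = 10.848*x^4 + 11.3308*x^3 - 8.8397*x^2 - 7.3945*x + 1.9364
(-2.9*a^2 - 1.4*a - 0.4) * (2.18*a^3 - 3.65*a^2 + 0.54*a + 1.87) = -6.322*a^5 + 7.533*a^4 + 2.672*a^3 - 4.719*a^2 - 2.834*a - 0.748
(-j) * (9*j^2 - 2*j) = -9*j^3 + 2*j^2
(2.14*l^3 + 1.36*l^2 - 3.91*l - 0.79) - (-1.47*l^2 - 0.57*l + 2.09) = 2.14*l^3 + 2.83*l^2 - 3.34*l - 2.88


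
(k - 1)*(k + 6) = k^2 + 5*k - 6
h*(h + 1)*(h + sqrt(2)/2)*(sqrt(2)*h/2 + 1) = sqrt(2)*h^4/2 + sqrt(2)*h^3/2 + 3*h^3/2 + sqrt(2)*h^2/2 + 3*h^2/2 + sqrt(2)*h/2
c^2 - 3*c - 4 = (c - 4)*(c + 1)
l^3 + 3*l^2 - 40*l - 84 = (l - 6)*(l + 2)*(l + 7)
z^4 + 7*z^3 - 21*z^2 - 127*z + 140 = (z - 4)*(z - 1)*(z + 5)*(z + 7)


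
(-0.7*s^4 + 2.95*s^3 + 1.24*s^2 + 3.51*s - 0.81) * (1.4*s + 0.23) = -0.98*s^5 + 3.969*s^4 + 2.4145*s^3 + 5.1992*s^2 - 0.3267*s - 0.1863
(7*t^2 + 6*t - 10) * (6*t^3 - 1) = 42*t^5 + 36*t^4 - 60*t^3 - 7*t^2 - 6*t + 10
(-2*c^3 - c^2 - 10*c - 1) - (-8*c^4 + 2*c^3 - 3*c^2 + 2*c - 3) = 8*c^4 - 4*c^3 + 2*c^2 - 12*c + 2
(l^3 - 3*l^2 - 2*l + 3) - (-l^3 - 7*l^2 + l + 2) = 2*l^3 + 4*l^2 - 3*l + 1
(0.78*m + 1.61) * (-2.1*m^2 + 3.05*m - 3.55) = -1.638*m^3 - 1.002*m^2 + 2.1415*m - 5.7155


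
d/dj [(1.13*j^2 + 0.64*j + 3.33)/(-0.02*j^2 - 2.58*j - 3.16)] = (-2.9026*j^2 - 7.0084*j + 6.569)/(0.0004*j^4 + 0.1032*j^3 + 6.7828*j^2 + 16.3056*j + 9.9856)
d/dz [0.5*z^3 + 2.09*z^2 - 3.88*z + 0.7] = 1.5*z^2 + 4.18*z - 3.88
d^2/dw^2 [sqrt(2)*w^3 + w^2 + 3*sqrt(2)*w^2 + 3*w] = 6*sqrt(2)*w + 2 + 6*sqrt(2)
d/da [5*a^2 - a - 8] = 10*a - 1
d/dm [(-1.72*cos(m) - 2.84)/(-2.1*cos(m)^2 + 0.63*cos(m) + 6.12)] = (3.612*cos(m)^2 + 11.928*cos(m) + 8.7372)*sin(m)/(4.41*cos(m)^4 - 2.646*cos(m)^3 - 25.3071*cos(m)^2 + 7.7112*cos(m) + 37.4544)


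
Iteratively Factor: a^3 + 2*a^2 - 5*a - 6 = (a + 3)*(a^2 - a - 2) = (a + 1)*(a + 3)*(a - 2)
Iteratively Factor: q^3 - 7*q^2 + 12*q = (q)*(q^2 - 7*q + 12) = q*(q - 4)*(q - 3)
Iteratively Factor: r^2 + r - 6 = (r - 2)*(r + 3)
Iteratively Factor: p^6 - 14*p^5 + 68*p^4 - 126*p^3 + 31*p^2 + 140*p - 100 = (p - 2)*(p^5 - 12*p^4 + 44*p^3 - 38*p^2 - 45*p + 50) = (p - 2)^2*(p^4 - 10*p^3 + 24*p^2 + 10*p - 25) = (p - 5)*(p - 2)^2*(p^3 - 5*p^2 - p + 5) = (p - 5)*(p - 2)^2*(p + 1)*(p^2 - 6*p + 5) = (p - 5)^2*(p - 2)^2*(p + 1)*(p - 1)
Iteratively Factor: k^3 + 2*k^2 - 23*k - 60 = (k + 3)*(k^2 - k - 20) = (k + 3)*(k + 4)*(k - 5)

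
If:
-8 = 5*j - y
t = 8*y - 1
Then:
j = y/5 - 8/5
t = 8*y - 1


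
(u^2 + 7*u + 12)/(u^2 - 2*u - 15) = (u + 4)/(u - 5)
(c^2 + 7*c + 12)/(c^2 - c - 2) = (c^2 + 7*c + 12)/(c^2 - c - 2)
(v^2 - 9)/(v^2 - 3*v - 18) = (v - 3)/(v - 6)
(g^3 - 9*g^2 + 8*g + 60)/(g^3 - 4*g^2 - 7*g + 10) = (g - 6)/(g - 1)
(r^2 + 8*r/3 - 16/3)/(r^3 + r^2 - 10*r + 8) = (r - 4/3)/(r^2 - 3*r + 2)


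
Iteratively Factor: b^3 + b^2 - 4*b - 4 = (b - 2)*(b^2 + 3*b + 2) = (b - 2)*(b + 1)*(b + 2)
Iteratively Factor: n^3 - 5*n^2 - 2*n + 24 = (n + 2)*(n^2 - 7*n + 12) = (n - 4)*(n + 2)*(n - 3)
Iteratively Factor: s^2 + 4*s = (s)*(s + 4)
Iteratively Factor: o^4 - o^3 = (o)*(o^3 - o^2) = o*(o - 1)*(o^2) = o^2*(o - 1)*(o)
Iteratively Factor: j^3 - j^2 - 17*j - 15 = (j - 5)*(j^2 + 4*j + 3) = (j - 5)*(j + 1)*(j + 3)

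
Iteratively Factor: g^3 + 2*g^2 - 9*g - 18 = (g - 3)*(g^2 + 5*g + 6) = (g - 3)*(g + 2)*(g + 3)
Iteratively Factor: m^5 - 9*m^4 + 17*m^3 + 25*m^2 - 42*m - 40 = (m - 4)*(m^4 - 5*m^3 - 3*m^2 + 13*m + 10) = (m - 4)*(m + 1)*(m^3 - 6*m^2 + 3*m + 10) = (m - 4)*(m + 1)^2*(m^2 - 7*m + 10) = (m - 5)*(m - 4)*(m + 1)^2*(m - 2)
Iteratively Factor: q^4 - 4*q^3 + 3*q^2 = (q)*(q^3 - 4*q^2 + 3*q) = q^2*(q^2 - 4*q + 3) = q^2*(q - 1)*(q - 3)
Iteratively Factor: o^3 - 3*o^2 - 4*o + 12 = (o - 3)*(o^2 - 4) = (o - 3)*(o - 2)*(o + 2)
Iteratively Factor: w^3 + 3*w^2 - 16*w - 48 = (w + 4)*(w^2 - w - 12) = (w - 4)*(w + 4)*(w + 3)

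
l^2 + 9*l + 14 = (l + 2)*(l + 7)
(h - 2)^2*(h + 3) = h^3 - h^2 - 8*h + 12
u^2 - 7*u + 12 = (u - 4)*(u - 3)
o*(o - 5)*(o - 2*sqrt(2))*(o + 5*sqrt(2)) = o^4 - 5*o^3 + 3*sqrt(2)*o^3 - 15*sqrt(2)*o^2 - 20*o^2 + 100*o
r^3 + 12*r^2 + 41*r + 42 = (r + 2)*(r + 3)*(r + 7)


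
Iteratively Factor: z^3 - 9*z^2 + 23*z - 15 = (z - 5)*(z^2 - 4*z + 3) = (z - 5)*(z - 1)*(z - 3)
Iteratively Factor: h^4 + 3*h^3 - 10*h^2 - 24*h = (h - 3)*(h^3 + 6*h^2 + 8*h) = h*(h - 3)*(h^2 + 6*h + 8) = h*(h - 3)*(h + 2)*(h + 4)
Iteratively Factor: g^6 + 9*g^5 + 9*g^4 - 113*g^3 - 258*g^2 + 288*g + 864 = (g + 3)*(g^5 + 6*g^4 - 9*g^3 - 86*g^2 + 288) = (g + 3)*(g + 4)*(g^4 + 2*g^3 - 17*g^2 - 18*g + 72) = (g + 3)*(g + 4)^2*(g^3 - 2*g^2 - 9*g + 18) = (g - 3)*(g + 3)*(g + 4)^2*(g^2 + g - 6) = (g - 3)*(g + 3)^2*(g + 4)^2*(g - 2)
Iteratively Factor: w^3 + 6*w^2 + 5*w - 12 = (w - 1)*(w^2 + 7*w + 12) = (w - 1)*(w + 4)*(w + 3)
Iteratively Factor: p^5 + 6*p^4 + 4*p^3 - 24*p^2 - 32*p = (p - 2)*(p^4 + 8*p^3 + 20*p^2 + 16*p) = (p - 2)*(p + 2)*(p^3 + 6*p^2 + 8*p) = (p - 2)*(p + 2)*(p + 4)*(p^2 + 2*p) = p*(p - 2)*(p + 2)*(p + 4)*(p + 2)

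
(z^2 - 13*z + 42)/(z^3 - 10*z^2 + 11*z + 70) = (z - 6)/(z^2 - 3*z - 10)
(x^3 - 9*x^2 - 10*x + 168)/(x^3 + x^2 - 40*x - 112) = (x - 6)/(x + 4)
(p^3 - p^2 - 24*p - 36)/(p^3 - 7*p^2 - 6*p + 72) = (p + 2)/(p - 4)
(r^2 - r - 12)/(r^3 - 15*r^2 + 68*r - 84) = (r^2 - r - 12)/(r^3 - 15*r^2 + 68*r - 84)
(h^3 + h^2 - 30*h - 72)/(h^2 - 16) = (h^2 - 3*h - 18)/(h - 4)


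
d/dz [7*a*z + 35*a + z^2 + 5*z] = 7*a + 2*z + 5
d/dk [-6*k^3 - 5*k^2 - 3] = 2*k*(-9*k - 5)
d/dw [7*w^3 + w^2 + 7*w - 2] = 21*w^2 + 2*w + 7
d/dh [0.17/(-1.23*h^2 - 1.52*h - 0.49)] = (0.4182*h + 0.2584)/(1.23*h^2 + 1.52*h + 0.49)^2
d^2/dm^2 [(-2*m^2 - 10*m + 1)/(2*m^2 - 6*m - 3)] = 8*(-16*m^3 - 6*m^2 - 54*m + 51)/(8*m^6 - 72*m^5 + 180*m^4 - 270*m^2 - 162*m - 27)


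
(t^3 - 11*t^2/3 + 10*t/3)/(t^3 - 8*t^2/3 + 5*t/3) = (t - 2)/(t - 1)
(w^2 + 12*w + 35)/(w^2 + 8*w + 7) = (w + 5)/(w + 1)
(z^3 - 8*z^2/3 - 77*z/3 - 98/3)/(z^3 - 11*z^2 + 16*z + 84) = (z + 7/3)/(z - 6)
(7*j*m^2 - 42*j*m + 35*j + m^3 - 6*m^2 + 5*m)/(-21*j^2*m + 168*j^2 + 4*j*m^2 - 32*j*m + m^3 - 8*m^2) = (-m^2 + 6*m - 5)/(3*j*m - 24*j - m^2 + 8*m)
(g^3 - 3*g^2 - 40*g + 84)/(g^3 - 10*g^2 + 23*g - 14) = (g + 6)/(g - 1)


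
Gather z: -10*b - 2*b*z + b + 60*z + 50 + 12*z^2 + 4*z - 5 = -9*b + 12*z^2 + z*(64 - 2*b) + 45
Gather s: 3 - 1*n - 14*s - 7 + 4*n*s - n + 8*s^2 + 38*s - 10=-2*n + 8*s^2 + s*(4*n + 24) - 14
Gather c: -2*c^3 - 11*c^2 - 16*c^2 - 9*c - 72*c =-2*c^3 - 27*c^2 - 81*c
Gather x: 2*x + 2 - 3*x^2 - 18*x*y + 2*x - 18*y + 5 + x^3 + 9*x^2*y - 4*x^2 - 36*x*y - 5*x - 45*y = x^3 + x^2*(9*y - 7) + x*(-54*y - 1) - 63*y + 7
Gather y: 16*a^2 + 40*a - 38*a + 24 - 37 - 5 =16*a^2 + 2*a - 18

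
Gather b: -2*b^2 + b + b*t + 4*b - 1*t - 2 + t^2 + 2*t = -2*b^2 + b*(t + 5) + t^2 + t - 2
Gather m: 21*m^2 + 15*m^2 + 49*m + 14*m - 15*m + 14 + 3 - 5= 36*m^2 + 48*m + 12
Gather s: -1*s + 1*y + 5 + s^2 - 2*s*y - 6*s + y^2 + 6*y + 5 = s^2 + s*(-2*y - 7) + y^2 + 7*y + 10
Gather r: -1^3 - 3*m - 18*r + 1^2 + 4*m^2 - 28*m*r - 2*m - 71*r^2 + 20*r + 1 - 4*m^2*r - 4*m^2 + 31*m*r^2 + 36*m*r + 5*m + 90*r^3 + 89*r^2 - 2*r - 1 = 90*r^3 + r^2*(31*m + 18) + r*(-4*m^2 + 8*m)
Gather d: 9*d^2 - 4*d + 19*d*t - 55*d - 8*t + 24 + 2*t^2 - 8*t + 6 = 9*d^2 + d*(19*t - 59) + 2*t^2 - 16*t + 30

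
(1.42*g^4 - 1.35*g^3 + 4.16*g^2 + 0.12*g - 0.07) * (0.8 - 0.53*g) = -0.7526*g^5 + 1.8515*g^4 - 3.2848*g^3 + 3.2644*g^2 + 0.1331*g - 0.056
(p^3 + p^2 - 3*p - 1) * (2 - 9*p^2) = -9*p^5 - 9*p^4 + 29*p^3 + 11*p^2 - 6*p - 2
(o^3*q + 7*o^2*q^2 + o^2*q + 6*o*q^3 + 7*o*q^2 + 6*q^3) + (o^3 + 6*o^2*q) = o^3*q + o^3 + 7*o^2*q^2 + 7*o^2*q + 6*o*q^3 + 7*o*q^2 + 6*q^3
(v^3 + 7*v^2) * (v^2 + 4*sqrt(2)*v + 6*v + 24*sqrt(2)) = v^5 + 4*sqrt(2)*v^4 + 13*v^4 + 42*v^3 + 52*sqrt(2)*v^3 + 168*sqrt(2)*v^2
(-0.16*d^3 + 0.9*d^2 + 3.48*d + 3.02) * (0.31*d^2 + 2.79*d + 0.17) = -0.0496*d^5 - 0.1674*d^4 + 3.5626*d^3 + 10.7984*d^2 + 9.0174*d + 0.5134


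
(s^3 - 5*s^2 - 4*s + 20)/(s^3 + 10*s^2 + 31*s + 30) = (s^2 - 7*s + 10)/(s^2 + 8*s + 15)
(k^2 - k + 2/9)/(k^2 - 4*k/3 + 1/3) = (k - 2/3)/(k - 1)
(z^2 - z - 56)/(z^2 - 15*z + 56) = (z + 7)/(z - 7)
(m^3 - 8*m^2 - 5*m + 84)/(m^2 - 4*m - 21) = m - 4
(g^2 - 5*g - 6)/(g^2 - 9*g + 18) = (g + 1)/(g - 3)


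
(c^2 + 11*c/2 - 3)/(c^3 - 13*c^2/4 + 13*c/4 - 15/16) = 8*(c + 6)/(8*c^2 - 22*c + 15)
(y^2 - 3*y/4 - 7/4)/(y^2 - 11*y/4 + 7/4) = (y + 1)/(y - 1)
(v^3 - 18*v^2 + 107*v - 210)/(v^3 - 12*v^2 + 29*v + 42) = (v - 5)/(v + 1)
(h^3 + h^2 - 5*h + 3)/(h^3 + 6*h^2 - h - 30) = (h^2 - 2*h + 1)/(h^2 + 3*h - 10)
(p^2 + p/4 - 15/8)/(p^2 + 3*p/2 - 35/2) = (8*p^2 + 2*p - 15)/(4*(2*p^2 + 3*p - 35))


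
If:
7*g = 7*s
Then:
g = s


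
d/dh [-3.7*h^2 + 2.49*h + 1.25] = 2.49 - 7.4*h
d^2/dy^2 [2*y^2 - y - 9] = 4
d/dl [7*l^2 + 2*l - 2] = 14*l + 2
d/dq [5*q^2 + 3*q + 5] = 10*q + 3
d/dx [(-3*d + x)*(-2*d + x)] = -5*d + 2*x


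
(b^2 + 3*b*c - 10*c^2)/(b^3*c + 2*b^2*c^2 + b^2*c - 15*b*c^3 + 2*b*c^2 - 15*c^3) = (b - 2*c)/(c*(b^2 - 3*b*c + b - 3*c))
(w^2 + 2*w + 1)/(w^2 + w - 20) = (w^2 + 2*w + 1)/(w^2 + w - 20)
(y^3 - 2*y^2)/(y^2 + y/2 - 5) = 2*y^2/(2*y + 5)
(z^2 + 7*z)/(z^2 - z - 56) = z/(z - 8)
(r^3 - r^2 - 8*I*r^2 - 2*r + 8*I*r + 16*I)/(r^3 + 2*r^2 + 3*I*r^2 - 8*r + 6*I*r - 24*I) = (r^2 + r*(1 - 8*I) - 8*I)/(r^2 + r*(4 + 3*I) + 12*I)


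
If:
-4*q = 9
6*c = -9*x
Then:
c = -3*x/2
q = -9/4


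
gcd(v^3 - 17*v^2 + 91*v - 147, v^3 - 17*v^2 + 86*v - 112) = v - 7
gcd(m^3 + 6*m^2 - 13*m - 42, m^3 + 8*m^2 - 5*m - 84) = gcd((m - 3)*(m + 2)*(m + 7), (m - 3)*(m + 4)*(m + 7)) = m^2 + 4*m - 21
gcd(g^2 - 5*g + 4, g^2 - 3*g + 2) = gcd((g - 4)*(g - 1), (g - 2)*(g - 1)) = g - 1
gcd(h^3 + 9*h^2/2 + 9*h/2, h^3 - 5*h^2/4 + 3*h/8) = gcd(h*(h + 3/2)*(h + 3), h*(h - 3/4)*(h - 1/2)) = h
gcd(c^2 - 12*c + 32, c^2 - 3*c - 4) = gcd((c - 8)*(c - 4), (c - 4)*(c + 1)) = c - 4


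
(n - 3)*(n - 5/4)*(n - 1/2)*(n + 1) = n^4 - 15*n^3/4 + 9*n^2/8 + 4*n - 15/8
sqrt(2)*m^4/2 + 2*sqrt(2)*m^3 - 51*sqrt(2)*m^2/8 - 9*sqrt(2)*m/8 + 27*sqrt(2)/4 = (m - 3/2)^2*(m + 6)*(sqrt(2)*m/2 + sqrt(2)/2)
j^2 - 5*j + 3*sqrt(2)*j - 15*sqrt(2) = (j - 5)*(j + 3*sqrt(2))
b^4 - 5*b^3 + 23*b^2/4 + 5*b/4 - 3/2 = (b - 3)*(b - 2)*(b - 1/2)*(b + 1/2)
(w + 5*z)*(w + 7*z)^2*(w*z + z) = w^4*z + 19*w^3*z^2 + w^3*z + 119*w^2*z^3 + 19*w^2*z^2 + 245*w*z^4 + 119*w*z^3 + 245*z^4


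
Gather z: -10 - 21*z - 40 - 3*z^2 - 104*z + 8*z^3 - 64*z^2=8*z^3 - 67*z^2 - 125*z - 50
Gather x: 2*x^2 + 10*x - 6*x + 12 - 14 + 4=2*x^2 + 4*x + 2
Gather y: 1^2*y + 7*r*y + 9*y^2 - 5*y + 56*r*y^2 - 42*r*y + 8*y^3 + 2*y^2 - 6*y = 8*y^3 + y^2*(56*r + 11) + y*(-35*r - 10)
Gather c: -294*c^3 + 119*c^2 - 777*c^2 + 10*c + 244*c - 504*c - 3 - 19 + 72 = -294*c^3 - 658*c^2 - 250*c + 50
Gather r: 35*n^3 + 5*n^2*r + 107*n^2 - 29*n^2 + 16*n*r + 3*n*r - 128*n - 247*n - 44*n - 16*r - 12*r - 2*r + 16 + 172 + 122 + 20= 35*n^3 + 78*n^2 - 419*n + r*(5*n^2 + 19*n - 30) + 330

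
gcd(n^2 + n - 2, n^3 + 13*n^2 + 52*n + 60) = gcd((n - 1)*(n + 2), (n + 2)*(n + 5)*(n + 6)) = n + 2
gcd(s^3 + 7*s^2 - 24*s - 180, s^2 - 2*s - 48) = s + 6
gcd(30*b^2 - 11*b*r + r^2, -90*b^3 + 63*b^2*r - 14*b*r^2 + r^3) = 30*b^2 - 11*b*r + r^2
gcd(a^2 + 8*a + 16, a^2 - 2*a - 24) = a + 4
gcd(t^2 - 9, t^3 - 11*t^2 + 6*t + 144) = t + 3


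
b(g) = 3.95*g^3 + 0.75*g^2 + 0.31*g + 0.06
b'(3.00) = 111.46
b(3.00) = 114.39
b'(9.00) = 973.66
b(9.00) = 2943.15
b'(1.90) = 45.94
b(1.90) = 30.45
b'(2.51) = 78.73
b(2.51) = 68.03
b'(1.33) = 23.27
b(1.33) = 11.09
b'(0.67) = 6.63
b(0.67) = 1.79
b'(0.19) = 1.02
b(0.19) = 0.17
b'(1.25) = 20.70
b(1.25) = 9.33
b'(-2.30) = 59.55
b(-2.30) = -44.75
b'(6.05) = 443.12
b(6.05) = 904.10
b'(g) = 11.85*g^2 + 1.5*g + 0.31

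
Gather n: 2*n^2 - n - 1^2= 2*n^2 - n - 1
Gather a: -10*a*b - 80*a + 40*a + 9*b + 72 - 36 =a*(-10*b - 40) + 9*b + 36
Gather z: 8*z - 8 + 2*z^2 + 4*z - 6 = 2*z^2 + 12*z - 14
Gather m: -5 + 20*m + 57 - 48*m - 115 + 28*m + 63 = 0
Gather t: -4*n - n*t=-n*t - 4*n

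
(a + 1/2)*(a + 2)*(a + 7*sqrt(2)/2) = a^3 + 5*a^2/2 + 7*sqrt(2)*a^2/2 + a + 35*sqrt(2)*a/4 + 7*sqrt(2)/2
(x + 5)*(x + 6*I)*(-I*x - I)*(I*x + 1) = x^4 + 6*x^3 + 5*I*x^3 + 11*x^2 + 30*I*x^2 + 36*x + 25*I*x + 30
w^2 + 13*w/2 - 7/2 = (w - 1/2)*(w + 7)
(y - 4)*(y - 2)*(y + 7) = y^3 + y^2 - 34*y + 56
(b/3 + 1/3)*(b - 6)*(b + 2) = b^3/3 - b^2 - 16*b/3 - 4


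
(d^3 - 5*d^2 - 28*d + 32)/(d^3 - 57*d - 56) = (d^2 + 3*d - 4)/(d^2 + 8*d + 7)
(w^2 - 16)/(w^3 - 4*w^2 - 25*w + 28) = (w - 4)/(w^2 - 8*w + 7)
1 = 1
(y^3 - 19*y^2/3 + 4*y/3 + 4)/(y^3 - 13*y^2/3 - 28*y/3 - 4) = (y - 1)/(y + 1)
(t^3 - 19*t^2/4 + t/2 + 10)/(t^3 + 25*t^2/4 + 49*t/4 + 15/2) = (t^2 - 6*t + 8)/(t^2 + 5*t + 6)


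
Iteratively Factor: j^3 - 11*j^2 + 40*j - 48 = (j - 4)*(j^2 - 7*j + 12) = (j - 4)*(j - 3)*(j - 4)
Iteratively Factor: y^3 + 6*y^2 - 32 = (y + 4)*(y^2 + 2*y - 8) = (y - 2)*(y + 4)*(y + 4)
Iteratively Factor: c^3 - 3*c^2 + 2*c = (c)*(c^2 - 3*c + 2) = c*(c - 2)*(c - 1)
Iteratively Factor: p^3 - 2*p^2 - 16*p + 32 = (p + 4)*(p^2 - 6*p + 8) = (p - 2)*(p + 4)*(p - 4)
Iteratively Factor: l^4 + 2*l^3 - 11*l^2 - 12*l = (l - 3)*(l^3 + 5*l^2 + 4*l) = l*(l - 3)*(l^2 + 5*l + 4) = l*(l - 3)*(l + 4)*(l + 1)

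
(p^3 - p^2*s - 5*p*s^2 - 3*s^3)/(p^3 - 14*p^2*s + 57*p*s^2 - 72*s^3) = (p^2 + 2*p*s + s^2)/(p^2 - 11*p*s + 24*s^2)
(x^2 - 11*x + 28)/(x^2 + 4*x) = (x^2 - 11*x + 28)/(x*(x + 4))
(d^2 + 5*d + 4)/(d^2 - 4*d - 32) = (d + 1)/(d - 8)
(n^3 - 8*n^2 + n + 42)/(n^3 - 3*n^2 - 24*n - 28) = (n - 3)/(n + 2)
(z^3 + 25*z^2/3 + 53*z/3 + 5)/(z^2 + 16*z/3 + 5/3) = z + 3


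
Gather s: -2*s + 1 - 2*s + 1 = 2 - 4*s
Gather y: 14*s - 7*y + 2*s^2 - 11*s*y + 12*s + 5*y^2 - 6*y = 2*s^2 + 26*s + 5*y^2 + y*(-11*s - 13)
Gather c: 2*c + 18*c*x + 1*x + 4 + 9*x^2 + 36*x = c*(18*x + 2) + 9*x^2 + 37*x + 4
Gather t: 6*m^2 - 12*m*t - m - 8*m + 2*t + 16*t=6*m^2 - 9*m + t*(18 - 12*m)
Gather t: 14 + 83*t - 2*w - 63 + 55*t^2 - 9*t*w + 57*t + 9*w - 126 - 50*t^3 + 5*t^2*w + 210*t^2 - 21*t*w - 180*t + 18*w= -50*t^3 + t^2*(5*w + 265) + t*(-30*w - 40) + 25*w - 175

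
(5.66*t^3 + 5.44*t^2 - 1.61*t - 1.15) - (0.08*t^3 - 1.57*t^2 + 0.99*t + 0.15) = 5.58*t^3 + 7.01*t^2 - 2.6*t - 1.3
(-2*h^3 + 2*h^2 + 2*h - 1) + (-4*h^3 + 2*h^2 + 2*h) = -6*h^3 + 4*h^2 + 4*h - 1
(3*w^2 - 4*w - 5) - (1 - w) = 3*w^2 - 3*w - 6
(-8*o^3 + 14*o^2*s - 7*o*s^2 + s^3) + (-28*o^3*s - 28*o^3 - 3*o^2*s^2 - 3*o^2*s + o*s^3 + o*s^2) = -28*o^3*s - 36*o^3 - 3*o^2*s^2 + 11*o^2*s + o*s^3 - 6*o*s^2 + s^3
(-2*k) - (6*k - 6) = 6 - 8*k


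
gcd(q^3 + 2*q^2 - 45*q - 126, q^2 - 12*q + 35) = q - 7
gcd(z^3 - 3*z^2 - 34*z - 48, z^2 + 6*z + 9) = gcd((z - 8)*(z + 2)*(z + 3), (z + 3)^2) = z + 3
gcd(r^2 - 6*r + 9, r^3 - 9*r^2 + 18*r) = r - 3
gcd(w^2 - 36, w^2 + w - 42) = w - 6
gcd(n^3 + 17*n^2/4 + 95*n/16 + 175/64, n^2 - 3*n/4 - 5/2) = n + 5/4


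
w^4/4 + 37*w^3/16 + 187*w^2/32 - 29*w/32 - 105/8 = (w/4 + 1)*(w - 5/4)*(w + 3)*(w + 7/2)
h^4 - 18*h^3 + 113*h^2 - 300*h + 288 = (h - 8)*(h - 4)*(h - 3)^2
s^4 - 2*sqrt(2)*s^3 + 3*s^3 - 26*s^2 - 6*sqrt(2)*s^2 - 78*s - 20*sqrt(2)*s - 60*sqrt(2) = (s + 3)*(s - 5*sqrt(2))*(s + sqrt(2))*(s + 2*sqrt(2))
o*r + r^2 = r*(o + r)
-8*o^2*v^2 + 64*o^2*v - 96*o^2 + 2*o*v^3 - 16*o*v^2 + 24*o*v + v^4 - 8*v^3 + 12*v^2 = (-2*o + v)*(4*o + v)*(v - 6)*(v - 2)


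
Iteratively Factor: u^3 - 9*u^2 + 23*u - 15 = (u - 3)*(u^2 - 6*u + 5) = (u - 5)*(u - 3)*(u - 1)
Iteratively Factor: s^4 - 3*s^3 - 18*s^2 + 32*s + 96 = (s + 2)*(s^3 - 5*s^2 - 8*s + 48) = (s + 2)*(s + 3)*(s^2 - 8*s + 16) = (s - 4)*(s + 2)*(s + 3)*(s - 4)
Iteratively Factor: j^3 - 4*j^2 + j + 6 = (j - 3)*(j^2 - j - 2) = (j - 3)*(j + 1)*(j - 2)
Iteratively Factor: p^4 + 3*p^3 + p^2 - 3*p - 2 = (p + 2)*(p^3 + p^2 - p - 1) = (p - 1)*(p + 2)*(p^2 + 2*p + 1) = (p - 1)*(p + 1)*(p + 2)*(p + 1)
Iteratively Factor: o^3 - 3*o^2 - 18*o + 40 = (o - 5)*(o^2 + 2*o - 8) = (o - 5)*(o - 2)*(o + 4)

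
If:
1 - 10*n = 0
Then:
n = 1/10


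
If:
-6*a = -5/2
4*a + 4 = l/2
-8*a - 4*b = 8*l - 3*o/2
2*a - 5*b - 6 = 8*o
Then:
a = 5/12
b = -3039/158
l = 34/3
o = 2696/237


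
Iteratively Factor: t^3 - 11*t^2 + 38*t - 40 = (t - 4)*(t^2 - 7*t + 10) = (t - 5)*(t - 4)*(t - 2)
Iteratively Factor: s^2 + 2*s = (s + 2)*(s)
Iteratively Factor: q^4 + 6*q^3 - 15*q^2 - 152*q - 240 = (q + 3)*(q^3 + 3*q^2 - 24*q - 80) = (q + 3)*(q + 4)*(q^2 - q - 20) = (q + 3)*(q + 4)^2*(q - 5)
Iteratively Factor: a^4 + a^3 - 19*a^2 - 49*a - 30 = (a + 2)*(a^3 - a^2 - 17*a - 15) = (a - 5)*(a + 2)*(a^2 + 4*a + 3) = (a - 5)*(a + 1)*(a + 2)*(a + 3)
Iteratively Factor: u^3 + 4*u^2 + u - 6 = (u + 3)*(u^2 + u - 2) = (u + 2)*(u + 3)*(u - 1)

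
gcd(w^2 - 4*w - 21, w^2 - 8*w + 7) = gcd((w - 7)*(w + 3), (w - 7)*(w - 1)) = w - 7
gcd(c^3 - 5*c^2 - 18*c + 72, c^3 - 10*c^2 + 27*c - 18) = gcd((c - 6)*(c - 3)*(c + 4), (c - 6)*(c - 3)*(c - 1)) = c^2 - 9*c + 18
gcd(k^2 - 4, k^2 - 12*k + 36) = 1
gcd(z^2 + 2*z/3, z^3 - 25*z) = z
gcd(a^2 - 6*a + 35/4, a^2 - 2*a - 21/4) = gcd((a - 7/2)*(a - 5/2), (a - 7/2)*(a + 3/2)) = a - 7/2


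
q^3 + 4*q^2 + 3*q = q*(q + 1)*(q + 3)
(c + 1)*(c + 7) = c^2 + 8*c + 7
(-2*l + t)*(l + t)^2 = -2*l^3 - 3*l^2*t + t^3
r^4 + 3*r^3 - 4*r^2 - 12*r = r*(r - 2)*(r + 2)*(r + 3)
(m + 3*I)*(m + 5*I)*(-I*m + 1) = -I*m^3 + 9*m^2 + 23*I*m - 15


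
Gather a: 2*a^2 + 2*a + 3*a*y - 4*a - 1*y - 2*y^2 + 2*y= 2*a^2 + a*(3*y - 2) - 2*y^2 + y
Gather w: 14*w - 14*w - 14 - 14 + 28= 0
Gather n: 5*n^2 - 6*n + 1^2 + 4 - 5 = 5*n^2 - 6*n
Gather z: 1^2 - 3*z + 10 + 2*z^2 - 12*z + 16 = 2*z^2 - 15*z + 27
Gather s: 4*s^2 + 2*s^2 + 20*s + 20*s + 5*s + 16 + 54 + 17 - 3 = 6*s^2 + 45*s + 84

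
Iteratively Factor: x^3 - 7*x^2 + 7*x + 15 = (x - 5)*(x^2 - 2*x - 3) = (x - 5)*(x + 1)*(x - 3)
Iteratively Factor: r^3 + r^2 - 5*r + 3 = (r - 1)*(r^2 + 2*r - 3) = (r - 1)^2*(r + 3)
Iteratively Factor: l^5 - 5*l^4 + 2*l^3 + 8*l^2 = (l + 1)*(l^4 - 6*l^3 + 8*l^2) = l*(l + 1)*(l^3 - 6*l^2 + 8*l) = l*(l - 4)*(l + 1)*(l^2 - 2*l) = l*(l - 4)*(l - 2)*(l + 1)*(l)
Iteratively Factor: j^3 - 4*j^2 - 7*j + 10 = (j - 5)*(j^2 + j - 2) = (j - 5)*(j + 2)*(j - 1)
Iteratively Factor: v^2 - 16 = (v + 4)*(v - 4)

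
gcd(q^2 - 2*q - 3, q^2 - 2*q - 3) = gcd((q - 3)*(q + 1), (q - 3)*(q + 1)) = q^2 - 2*q - 3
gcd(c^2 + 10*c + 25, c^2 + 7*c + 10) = c + 5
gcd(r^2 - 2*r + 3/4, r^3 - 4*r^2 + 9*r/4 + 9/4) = r - 3/2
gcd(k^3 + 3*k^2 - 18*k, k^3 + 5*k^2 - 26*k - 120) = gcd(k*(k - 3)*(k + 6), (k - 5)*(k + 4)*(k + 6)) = k + 6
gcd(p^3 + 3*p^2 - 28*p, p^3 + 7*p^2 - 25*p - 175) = p + 7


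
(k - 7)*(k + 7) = k^2 - 49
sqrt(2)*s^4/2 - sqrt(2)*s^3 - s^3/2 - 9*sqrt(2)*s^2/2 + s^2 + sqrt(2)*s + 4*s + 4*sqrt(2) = (s - 4)*(s - sqrt(2))*(s + sqrt(2)/2)*(sqrt(2)*s/2 + sqrt(2))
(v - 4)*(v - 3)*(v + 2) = v^3 - 5*v^2 - 2*v + 24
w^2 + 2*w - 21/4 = (w - 3/2)*(w + 7/2)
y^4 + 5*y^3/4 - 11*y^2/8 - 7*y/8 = y*(y - 1)*(y + 1/2)*(y + 7/4)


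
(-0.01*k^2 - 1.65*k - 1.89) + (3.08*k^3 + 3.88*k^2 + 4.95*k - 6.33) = 3.08*k^3 + 3.87*k^2 + 3.3*k - 8.22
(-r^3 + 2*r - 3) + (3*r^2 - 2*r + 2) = -r^3 + 3*r^2 - 1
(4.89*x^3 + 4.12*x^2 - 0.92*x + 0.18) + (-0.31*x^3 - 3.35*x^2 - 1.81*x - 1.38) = 4.58*x^3 + 0.77*x^2 - 2.73*x - 1.2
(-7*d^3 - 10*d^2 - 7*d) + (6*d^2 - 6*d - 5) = -7*d^3 - 4*d^2 - 13*d - 5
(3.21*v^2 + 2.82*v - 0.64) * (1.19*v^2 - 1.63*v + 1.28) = 3.8199*v^4 - 1.8765*v^3 - 1.2494*v^2 + 4.6528*v - 0.8192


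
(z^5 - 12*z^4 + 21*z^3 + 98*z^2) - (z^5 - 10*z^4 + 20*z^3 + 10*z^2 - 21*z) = -2*z^4 + z^3 + 88*z^2 + 21*z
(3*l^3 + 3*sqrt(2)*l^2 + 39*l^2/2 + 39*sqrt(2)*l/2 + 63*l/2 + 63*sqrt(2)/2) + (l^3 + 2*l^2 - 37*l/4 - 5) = 4*l^3 + 3*sqrt(2)*l^2 + 43*l^2/2 + 89*l/4 + 39*sqrt(2)*l/2 - 5 + 63*sqrt(2)/2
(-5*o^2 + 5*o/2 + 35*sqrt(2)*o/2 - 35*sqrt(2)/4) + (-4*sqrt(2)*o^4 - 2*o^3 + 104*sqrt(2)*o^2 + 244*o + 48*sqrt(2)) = -4*sqrt(2)*o^4 - 2*o^3 - 5*o^2 + 104*sqrt(2)*o^2 + 35*sqrt(2)*o/2 + 493*o/2 + 157*sqrt(2)/4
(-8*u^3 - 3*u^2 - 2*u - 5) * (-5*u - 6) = 40*u^4 + 63*u^3 + 28*u^2 + 37*u + 30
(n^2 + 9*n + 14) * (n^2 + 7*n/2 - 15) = n^4 + 25*n^3/2 + 61*n^2/2 - 86*n - 210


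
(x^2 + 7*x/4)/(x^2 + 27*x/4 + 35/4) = x/(x + 5)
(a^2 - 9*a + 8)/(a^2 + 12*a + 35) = (a^2 - 9*a + 8)/(a^2 + 12*a + 35)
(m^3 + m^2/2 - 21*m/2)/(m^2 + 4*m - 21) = m*(2*m + 7)/(2*(m + 7))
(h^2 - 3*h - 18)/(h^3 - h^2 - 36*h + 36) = (h + 3)/(h^2 + 5*h - 6)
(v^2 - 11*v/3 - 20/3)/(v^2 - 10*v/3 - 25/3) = (3*v + 4)/(3*v + 5)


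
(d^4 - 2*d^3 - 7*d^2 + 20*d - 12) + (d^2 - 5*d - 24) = d^4 - 2*d^3 - 6*d^2 + 15*d - 36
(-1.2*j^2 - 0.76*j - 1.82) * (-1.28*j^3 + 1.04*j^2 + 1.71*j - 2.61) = 1.536*j^5 - 0.2752*j^4 - 0.5128*j^3 - 0.0604000000000005*j^2 - 1.1286*j + 4.7502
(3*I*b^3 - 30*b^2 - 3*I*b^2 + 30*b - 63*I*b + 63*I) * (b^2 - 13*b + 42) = 3*I*b^5 - 30*b^4 - 42*I*b^4 + 420*b^3 + 102*I*b^3 - 1650*b^2 + 756*I*b^2 + 1260*b - 3465*I*b + 2646*I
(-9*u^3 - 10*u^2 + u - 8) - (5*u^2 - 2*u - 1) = -9*u^3 - 15*u^2 + 3*u - 7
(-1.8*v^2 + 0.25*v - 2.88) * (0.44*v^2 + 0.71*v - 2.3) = -0.792*v^4 - 1.168*v^3 + 3.0503*v^2 - 2.6198*v + 6.624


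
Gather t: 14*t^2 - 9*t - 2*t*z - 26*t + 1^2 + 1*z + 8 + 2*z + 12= 14*t^2 + t*(-2*z - 35) + 3*z + 21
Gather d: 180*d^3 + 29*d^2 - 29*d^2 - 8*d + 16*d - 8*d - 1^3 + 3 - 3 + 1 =180*d^3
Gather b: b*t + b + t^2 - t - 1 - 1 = b*(t + 1) + t^2 - t - 2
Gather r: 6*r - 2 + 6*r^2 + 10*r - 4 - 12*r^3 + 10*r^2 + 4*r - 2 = -12*r^3 + 16*r^2 + 20*r - 8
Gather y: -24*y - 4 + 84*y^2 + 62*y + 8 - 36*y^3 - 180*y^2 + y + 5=-36*y^3 - 96*y^2 + 39*y + 9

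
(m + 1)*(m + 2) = m^2 + 3*m + 2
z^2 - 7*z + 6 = (z - 6)*(z - 1)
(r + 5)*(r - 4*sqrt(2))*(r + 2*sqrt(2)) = r^3 - 2*sqrt(2)*r^2 + 5*r^2 - 16*r - 10*sqrt(2)*r - 80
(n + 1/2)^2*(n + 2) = n^3 + 3*n^2 + 9*n/4 + 1/2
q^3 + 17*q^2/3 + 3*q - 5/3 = (q - 1/3)*(q + 1)*(q + 5)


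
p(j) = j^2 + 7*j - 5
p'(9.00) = 25.00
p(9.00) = 139.00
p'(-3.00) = 1.00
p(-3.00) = -17.00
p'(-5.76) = -4.52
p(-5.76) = -12.14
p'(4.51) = 16.02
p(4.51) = 46.91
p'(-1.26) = 4.48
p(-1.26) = -12.23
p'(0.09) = 7.18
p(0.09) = -4.36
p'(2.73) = 12.46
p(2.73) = 21.56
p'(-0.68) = 5.64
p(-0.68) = -9.30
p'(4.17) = 15.34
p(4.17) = 41.58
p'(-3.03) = 0.94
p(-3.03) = -17.03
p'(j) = 2*j + 7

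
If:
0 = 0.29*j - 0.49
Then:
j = 1.69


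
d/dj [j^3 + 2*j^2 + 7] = j*(3*j + 4)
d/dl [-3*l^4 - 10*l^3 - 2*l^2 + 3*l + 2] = -12*l^3 - 30*l^2 - 4*l + 3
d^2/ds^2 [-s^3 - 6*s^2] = -6*s - 12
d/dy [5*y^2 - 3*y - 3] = 10*y - 3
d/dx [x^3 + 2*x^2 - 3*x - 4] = 3*x^2 + 4*x - 3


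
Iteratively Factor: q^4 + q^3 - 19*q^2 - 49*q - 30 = (q + 3)*(q^3 - 2*q^2 - 13*q - 10) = (q + 2)*(q + 3)*(q^2 - 4*q - 5) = (q + 1)*(q + 2)*(q + 3)*(q - 5)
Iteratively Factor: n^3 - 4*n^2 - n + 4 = (n - 4)*(n^2 - 1) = (n - 4)*(n + 1)*(n - 1)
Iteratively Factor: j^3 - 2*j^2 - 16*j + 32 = (j - 4)*(j^2 + 2*j - 8) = (j - 4)*(j + 4)*(j - 2)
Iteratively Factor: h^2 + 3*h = (h)*(h + 3)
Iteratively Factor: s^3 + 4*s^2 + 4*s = (s + 2)*(s^2 + 2*s) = s*(s + 2)*(s + 2)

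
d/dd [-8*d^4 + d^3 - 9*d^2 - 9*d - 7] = -32*d^3 + 3*d^2 - 18*d - 9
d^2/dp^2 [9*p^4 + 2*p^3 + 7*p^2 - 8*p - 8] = 108*p^2 + 12*p + 14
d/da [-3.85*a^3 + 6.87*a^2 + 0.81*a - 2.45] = -11.55*a^2 + 13.74*a + 0.81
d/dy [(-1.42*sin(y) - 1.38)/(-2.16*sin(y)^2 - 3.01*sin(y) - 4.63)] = (-3.0672*sin(y)^2 - 5.9616*sin(y) + 2.4208)*cos(y)/(4.6656*sin(y)^4 + 13.0032*sin(y)^3 + 29.0617*sin(y)^2 + 27.8726*sin(y) + 21.4369)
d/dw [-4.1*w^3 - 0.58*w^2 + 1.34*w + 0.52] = -12.3*w^2 - 1.16*w + 1.34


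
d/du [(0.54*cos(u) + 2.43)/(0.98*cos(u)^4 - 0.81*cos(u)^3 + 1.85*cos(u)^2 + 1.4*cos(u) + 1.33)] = (1.5876*cos(u)^4 + 8.6508*cos(u)^3 - 4.9059*cos(u)^2 + 8.991*cos(u) + 2.6838)*sin(u)/(0.9604*cos(u)^8 - 1.5876*cos(u)^7 + 4.2821*cos(u)^6 - 0.253000000000001*cos(u)^5 + 3.7613*cos(u)^4 + 3.0254*cos(u)^3 + 6.881*cos(u)^2 + 3.724*cos(u) + 1.7689)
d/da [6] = 0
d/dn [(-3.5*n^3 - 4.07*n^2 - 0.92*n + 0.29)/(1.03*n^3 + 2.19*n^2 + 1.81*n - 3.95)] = (-3.4729*n^4 - 10.7748*n^3 + 35.227*n^2 + 30.8828*n + 3.1091)/(1.0609*n^6 + 4.5114*n^5 + 8.5247*n^4 - 0.2092*n^3 - 14.0249*n^2 - 14.299*n + 15.6025)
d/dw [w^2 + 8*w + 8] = 2*w + 8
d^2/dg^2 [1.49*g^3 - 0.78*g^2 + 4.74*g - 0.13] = 8.94*g - 1.56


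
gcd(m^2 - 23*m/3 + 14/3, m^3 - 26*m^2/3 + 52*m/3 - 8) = m - 2/3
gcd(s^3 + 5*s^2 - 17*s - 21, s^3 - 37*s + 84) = s^2 + 4*s - 21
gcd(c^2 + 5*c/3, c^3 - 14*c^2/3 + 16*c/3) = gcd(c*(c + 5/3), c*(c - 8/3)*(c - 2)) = c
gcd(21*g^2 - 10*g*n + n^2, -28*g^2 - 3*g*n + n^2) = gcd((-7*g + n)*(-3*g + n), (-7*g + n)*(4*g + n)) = 7*g - n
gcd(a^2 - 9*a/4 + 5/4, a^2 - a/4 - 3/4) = a - 1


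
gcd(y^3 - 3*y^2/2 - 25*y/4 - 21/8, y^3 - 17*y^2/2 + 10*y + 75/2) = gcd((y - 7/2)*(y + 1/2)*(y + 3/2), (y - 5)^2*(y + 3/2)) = y + 3/2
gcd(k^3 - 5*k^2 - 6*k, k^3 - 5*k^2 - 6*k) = k^3 - 5*k^2 - 6*k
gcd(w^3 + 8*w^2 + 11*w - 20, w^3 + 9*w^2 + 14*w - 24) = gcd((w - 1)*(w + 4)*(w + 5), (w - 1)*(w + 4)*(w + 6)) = w^2 + 3*w - 4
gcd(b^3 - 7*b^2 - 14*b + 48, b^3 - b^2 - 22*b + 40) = b - 2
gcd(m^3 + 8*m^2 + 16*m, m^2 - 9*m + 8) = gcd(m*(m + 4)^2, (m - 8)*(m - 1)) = 1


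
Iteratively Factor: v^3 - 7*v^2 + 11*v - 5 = (v - 5)*(v^2 - 2*v + 1) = (v - 5)*(v - 1)*(v - 1)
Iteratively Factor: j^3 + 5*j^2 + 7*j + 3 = (j + 3)*(j^2 + 2*j + 1) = (j + 1)*(j + 3)*(j + 1)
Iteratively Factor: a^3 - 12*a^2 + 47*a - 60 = (a - 4)*(a^2 - 8*a + 15) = (a - 5)*(a - 4)*(a - 3)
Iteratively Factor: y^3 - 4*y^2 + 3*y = (y - 3)*(y^2 - y) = y*(y - 3)*(y - 1)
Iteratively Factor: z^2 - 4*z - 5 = (z + 1)*(z - 5)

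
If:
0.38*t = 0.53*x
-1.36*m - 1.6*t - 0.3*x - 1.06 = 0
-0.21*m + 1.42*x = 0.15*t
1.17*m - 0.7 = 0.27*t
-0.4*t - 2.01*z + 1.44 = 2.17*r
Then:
No Solution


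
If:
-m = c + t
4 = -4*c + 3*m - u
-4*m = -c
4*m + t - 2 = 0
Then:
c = -8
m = -2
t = 10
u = 22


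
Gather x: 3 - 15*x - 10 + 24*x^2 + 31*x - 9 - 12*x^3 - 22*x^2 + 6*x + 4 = -12*x^3 + 2*x^2 + 22*x - 12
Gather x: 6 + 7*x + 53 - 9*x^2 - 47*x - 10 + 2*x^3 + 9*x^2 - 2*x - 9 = 2*x^3 - 42*x + 40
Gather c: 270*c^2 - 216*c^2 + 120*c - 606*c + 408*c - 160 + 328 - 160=54*c^2 - 78*c + 8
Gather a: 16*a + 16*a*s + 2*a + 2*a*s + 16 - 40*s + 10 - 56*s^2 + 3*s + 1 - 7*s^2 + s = a*(18*s + 18) - 63*s^2 - 36*s + 27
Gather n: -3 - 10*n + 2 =-10*n - 1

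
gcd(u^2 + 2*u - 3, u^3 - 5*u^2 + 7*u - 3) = u - 1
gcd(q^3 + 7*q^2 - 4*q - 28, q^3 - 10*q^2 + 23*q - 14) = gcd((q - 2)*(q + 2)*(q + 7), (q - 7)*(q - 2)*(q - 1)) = q - 2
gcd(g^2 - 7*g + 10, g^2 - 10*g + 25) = g - 5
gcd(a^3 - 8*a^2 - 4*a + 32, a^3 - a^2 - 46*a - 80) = a^2 - 6*a - 16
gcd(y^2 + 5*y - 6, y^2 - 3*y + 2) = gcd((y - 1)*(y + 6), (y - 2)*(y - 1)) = y - 1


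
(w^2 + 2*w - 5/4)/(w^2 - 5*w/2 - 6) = (-4*w^2 - 8*w + 5)/(2*(-2*w^2 + 5*w + 12))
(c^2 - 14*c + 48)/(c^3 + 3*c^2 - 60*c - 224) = (c - 6)/(c^2 + 11*c + 28)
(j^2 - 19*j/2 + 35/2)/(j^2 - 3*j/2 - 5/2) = (j - 7)/(j + 1)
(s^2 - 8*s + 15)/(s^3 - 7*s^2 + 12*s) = (s - 5)/(s*(s - 4))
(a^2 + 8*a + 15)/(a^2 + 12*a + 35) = (a + 3)/(a + 7)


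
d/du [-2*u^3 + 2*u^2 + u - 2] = -6*u^2 + 4*u + 1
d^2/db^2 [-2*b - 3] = 0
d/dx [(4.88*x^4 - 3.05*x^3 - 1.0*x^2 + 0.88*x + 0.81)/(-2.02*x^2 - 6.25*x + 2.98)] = (-19.7152*x^5 - 85.339*x^4 + 96.2946*x^3 - 19.2394*x^2 - 2.6876*x + 7.6849)/(4.0804*x^4 + 25.25*x^3 + 27.0233*x^2 - 37.25*x + 8.8804)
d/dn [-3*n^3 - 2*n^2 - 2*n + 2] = -9*n^2 - 4*n - 2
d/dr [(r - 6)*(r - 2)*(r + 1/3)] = 3*r^2 - 46*r/3 + 28/3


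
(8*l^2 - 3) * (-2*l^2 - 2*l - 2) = -16*l^4 - 16*l^3 - 10*l^2 + 6*l + 6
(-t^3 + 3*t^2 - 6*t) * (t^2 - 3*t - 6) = -t^5 + 6*t^4 - 9*t^3 + 36*t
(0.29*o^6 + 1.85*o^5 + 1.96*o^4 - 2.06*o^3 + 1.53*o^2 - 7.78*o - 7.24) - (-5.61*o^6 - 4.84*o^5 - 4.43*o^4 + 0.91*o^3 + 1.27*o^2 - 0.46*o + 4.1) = 5.9*o^6 + 6.69*o^5 + 6.39*o^4 - 2.97*o^3 + 0.26*o^2 - 7.32*o - 11.34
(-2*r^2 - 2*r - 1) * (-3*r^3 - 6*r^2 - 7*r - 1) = 6*r^5 + 18*r^4 + 29*r^3 + 22*r^2 + 9*r + 1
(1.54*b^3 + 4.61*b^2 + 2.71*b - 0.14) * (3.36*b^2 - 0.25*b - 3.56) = 5.1744*b^5 + 15.1046*b^4 + 2.4707*b^3 - 17.5595*b^2 - 9.6126*b + 0.4984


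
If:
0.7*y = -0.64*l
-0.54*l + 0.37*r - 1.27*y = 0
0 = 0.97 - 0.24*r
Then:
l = -2.41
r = 4.04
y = 2.20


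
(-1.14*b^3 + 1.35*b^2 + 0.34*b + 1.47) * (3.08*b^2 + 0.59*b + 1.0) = -3.5112*b^5 + 3.4854*b^4 + 0.7037*b^3 + 6.0782*b^2 + 1.2073*b + 1.47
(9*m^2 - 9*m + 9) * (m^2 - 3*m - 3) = 9*m^4 - 36*m^3 + 9*m^2 - 27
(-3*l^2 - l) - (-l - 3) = 3 - 3*l^2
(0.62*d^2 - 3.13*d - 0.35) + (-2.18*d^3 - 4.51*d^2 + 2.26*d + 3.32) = -2.18*d^3 - 3.89*d^2 - 0.87*d + 2.97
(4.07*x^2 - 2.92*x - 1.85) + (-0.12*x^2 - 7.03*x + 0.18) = 3.95*x^2 - 9.95*x - 1.67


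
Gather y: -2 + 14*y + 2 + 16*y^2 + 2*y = 16*y^2 + 16*y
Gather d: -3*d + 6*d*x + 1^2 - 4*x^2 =d*(6*x - 3) - 4*x^2 + 1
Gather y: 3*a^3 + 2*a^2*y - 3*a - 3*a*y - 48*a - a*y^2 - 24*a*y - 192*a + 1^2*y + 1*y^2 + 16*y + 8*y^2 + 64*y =3*a^3 - 243*a + y^2*(9 - a) + y*(2*a^2 - 27*a + 81)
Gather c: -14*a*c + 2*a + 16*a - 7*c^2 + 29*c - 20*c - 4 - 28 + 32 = 18*a - 7*c^2 + c*(9 - 14*a)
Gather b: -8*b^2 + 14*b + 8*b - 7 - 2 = -8*b^2 + 22*b - 9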